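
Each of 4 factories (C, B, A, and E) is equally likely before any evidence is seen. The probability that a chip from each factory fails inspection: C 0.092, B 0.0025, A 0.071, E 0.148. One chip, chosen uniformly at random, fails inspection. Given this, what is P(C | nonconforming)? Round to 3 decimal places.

With a uniform prior (1/4 each), posterior ∝ likelihood:
  C: 0.092
  B: 0.0025
  A: 0.071
  E: 0.148
Sum = 0.3135.
P(C | evidence) = 0.092 / 0.3135 ≈ 0.293.

0.293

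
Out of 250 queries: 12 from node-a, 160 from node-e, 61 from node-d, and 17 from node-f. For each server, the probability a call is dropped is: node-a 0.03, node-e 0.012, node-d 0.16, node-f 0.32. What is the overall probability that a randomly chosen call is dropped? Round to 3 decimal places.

0.070

Unnormalized posteriors (prior × likelihood):
  node-a: 0.048 × 0.03 = 0.00144
  node-e: 0.64 × 0.012 = 0.00768
  node-d: 0.244 × 0.16 = 0.03904
  node-f: 0.068 × 0.32 = 0.02176
P(dropped) = 0.00144 + 0.00768 + 0.03904 + 0.02176 = 0.06992 → 0.070.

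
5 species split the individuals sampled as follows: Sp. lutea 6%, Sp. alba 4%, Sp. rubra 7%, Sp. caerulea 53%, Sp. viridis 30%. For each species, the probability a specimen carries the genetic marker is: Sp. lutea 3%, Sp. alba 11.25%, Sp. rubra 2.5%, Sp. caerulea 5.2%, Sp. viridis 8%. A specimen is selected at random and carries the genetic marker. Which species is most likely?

Compute prior × likelihood for every hypothesis:
  Sp. lutea: 0.06 × 0.03 = 0.0018
  Sp. alba: 0.04 × 0.1125 = 0.0045
  Sp. rubra: 0.07 × 0.025 = 0.00175
  Sp. caerulea: 0.53 × 0.052 = 0.02756
  Sp. viridis: 0.3 × 0.08 = 0.024
Normalizing constant = 0.05961.
Largest term belongs to Sp. caerulea, so Sp. caerulea is most probable.

Sp. caerulea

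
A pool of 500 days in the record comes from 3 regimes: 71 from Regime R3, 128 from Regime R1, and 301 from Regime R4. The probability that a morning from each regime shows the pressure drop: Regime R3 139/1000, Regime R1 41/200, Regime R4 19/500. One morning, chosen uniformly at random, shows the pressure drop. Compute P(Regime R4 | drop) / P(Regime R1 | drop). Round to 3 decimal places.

Prior × likelihood for each hypothesis:
  Regime R3: 0.142 × 0.139 = 0.019738
  Regime R1: 0.256 × 0.205 = 0.05248
  Regime R4: 0.602 × 0.038 = 0.022876
Normalizing constant = 0.095094.
The ratio is 0.022876 / 0.05248 (the normalizer cancels) = 0.436.

0.436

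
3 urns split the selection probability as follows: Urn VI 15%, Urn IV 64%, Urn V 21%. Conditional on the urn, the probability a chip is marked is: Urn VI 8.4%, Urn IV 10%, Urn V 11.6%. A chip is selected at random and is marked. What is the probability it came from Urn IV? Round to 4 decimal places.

0.6339

Compute prior × likelihood for every hypothesis:
  Urn VI: 0.15 × 0.084 = 0.0126
  Urn IV: 0.64 × 0.1 = 0.064
  Urn V: 0.21 × 0.116 = 0.02436
Total = 0.10096.
P(Urn IV | evidence) = 0.064 / 0.10096 ≈ 0.6339.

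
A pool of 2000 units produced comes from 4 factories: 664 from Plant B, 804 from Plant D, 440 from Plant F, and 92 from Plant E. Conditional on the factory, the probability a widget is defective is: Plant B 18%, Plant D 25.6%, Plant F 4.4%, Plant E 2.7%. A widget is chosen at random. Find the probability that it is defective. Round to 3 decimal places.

Unnormalized posteriors (prior × likelihood):
  Plant B: 0.332 × 0.18 = 0.05976
  Plant D: 0.402 × 0.256 = 0.102912
  Plant F: 0.22 × 0.044 = 0.00968
  Plant E: 0.046 × 0.027 = 0.001242
P(defective) = 0.05976 + 0.102912 + 0.00968 + 0.001242 = 0.173594 → 0.174.

0.174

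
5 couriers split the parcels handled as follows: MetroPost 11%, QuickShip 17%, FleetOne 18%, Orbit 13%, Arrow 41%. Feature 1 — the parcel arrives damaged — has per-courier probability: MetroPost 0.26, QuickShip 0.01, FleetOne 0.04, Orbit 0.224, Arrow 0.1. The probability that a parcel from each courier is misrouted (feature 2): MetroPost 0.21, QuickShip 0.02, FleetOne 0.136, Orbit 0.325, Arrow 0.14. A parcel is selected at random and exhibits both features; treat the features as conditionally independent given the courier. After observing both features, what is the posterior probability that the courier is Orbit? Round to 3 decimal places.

0.426

Compute prior × likelihood for every hypothesis:
  MetroPost: 0.11 × 0.26 × 0.21 = 0.006006
  QuickShip: 0.17 × 0.01 × 0.02 = 0.000034
  FleetOne: 0.18 × 0.04 × 0.136 = 0.0009792
  Orbit: 0.13 × 0.224 × 0.325 = 0.009464
  Arrow: 0.41 × 0.1 × 0.14 = 0.00574
Sum = 0.0222232.
P(Orbit | evidence) = 0.009464 / 0.0222232 ≈ 0.426.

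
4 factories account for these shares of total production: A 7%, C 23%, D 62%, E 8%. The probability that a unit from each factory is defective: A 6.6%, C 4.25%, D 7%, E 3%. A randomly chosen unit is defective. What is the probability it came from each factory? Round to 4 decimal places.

Prior × likelihood for each hypothesis:
  A: 0.07 × 0.066 = 0.00462
  C: 0.23 × 0.0425 = 0.009775
  D: 0.62 × 0.07 = 0.0434
  E: 0.08 × 0.03 = 0.0024
Normalizing constant = 0.060195.
P(A | defective) = 0.00462/0.060195 ≈ 0.0768
P(C | defective) = 0.009775/0.060195 ≈ 0.1624
P(D | defective) = 0.0434/0.060195 ≈ 0.7210
P(E | defective) = 0.0024/0.060195 ≈ 0.0399

A 0.0768, C 0.1624, D 0.7210, E 0.0399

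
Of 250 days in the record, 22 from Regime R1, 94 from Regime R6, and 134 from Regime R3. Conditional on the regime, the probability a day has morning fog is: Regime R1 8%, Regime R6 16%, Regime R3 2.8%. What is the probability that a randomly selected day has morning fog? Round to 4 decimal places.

Unnormalized posteriors (prior × likelihood):
  Regime R1: 0.088 × 0.08 = 0.00704
  Regime R6: 0.376 × 0.16 = 0.06016
  Regime R3: 0.536 × 0.028 = 0.015008
P(fog) = 0.00704 + 0.06016 + 0.015008 = 0.082208 → 0.0822.

0.0822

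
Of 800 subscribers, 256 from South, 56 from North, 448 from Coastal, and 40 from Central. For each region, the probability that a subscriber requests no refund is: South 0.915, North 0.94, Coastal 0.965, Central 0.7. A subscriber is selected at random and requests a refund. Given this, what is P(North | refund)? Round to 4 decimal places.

Taking complements, P(refund | each) = South 0.085, North 0.06, Coastal 0.035, Central 0.3.
Unnormalized posteriors (prior × likelihood):
  South: 0.32 × 0.085 = 0.0272
  North: 0.07 × 0.06 = 0.0042
  Coastal: 0.56 × 0.035 = 0.0196
  Central: 0.05 × 0.3 = 0.015
Total = 0.066.
P(North | evidence) = 0.0042 / 0.066 ≈ 0.0636.

0.0636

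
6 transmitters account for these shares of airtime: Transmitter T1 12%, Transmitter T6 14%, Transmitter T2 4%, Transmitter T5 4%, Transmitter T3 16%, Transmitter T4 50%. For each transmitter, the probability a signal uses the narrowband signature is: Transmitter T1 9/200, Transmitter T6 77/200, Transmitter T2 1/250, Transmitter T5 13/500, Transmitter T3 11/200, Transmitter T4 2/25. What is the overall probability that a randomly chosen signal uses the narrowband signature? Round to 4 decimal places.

Prior × likelihood for each hypothesis:
  Transmitter T1: 0.12 × 0.045 = 0.0054
  Transmitter T6: 0.14 × 0.385 = 0.0539
  Transmitter T2: 0.04 × 0.004 = 0.00016
  Transmitter T5: 0.04 × 0.026 = 0.00104
  Transmitter T3: 0.16 × 0.055 = 0.0088
  Transmitter T4: 0.5 × 0.08 = 0.04
P(narrowband) = 0.0054 + 0.0539 + 0.00016 + 0.00104 + 0.0088 + 0.04 = 0.1093 → 0.1093.

0.1093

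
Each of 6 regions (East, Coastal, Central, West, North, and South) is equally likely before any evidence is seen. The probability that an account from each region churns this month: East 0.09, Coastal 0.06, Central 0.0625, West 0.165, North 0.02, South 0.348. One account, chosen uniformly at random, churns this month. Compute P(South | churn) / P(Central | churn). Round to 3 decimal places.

With a uniform prior (1/6 each), posterior ∝ likelihood:
  East: 0.09
  Coastal: 0.06
  Central: 0.0625
  West: 0.165
  North: 0.02
  South: 0.348
Sum = 0.7455.
The ratio is 0.348 / 0.0625 (the normalizer cancels) = 5.568.

5.568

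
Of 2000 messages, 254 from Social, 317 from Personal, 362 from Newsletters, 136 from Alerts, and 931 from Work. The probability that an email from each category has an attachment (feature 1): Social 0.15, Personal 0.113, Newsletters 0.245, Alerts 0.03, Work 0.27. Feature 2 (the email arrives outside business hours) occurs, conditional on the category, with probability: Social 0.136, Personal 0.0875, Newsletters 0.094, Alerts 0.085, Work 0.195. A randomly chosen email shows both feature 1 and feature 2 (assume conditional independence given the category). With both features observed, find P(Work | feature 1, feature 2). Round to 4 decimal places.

0.7425

Compute prior × likelihood for every hypothesis:
  Social: 0.127 × 0.15 × 0.136 = 0.0025908
  Personal: 0.1585 × 0.113 × 0.0875 = 0.00156716875
  Newsletters: 0.181 × 0.245 × 0.094 = 0.00416843
  Alerts: 0.068 × 0.03 × 0.085 = 0.0001734
  Work: 0.4655 × 0.27 × 0.195 = 0.024508575
Sum = 0.03300837375.
P(Work | evidence) = 0.024508575 / 0.03300837375 ≈ 0.7425.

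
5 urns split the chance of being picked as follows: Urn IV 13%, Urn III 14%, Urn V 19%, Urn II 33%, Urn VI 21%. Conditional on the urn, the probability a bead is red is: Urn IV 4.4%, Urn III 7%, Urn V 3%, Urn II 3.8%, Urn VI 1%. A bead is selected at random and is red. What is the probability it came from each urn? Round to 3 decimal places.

By Bayes' rule, posterior ∝ prior × likelihood:
  Urn IV: 0.13 × 0.044 = 0.00572
  Urn III: 0.14 × 0.07 = 0.0098
  Urn V: 0.19 × 0.03 = 0.0057
  Urn II: 0.33 × 0.038 = 0.01254
  Urn VI: 0.21 × 0.01 = 0.0021
Sum = 0.03586.
P(Urn IV | red) = 0.00572/0.03586 ≈ 0.160
P(Urn III | red) = 0.0098/0.03586 ≈ 0.273
P(Urn V | red) = 0.0057/0.03586 ≈ 0.159
P(Urn II | red) = 0.01254/0.03586 ≈ 0.350
P(Urn VI | red) = 0.0021/0.03586 ≈ 0.059

Urn IV 0.160, Urn III 0.273, Urn V 0.159, Urn II 0.350, Urn VI 0.059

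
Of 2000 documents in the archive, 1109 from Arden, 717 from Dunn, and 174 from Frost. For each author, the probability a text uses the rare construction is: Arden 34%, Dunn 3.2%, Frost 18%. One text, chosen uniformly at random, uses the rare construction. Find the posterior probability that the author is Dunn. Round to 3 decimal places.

0.053

By Bayes' rule, posterior ∝ prior × likelihood:
  Arden: 0.5545 × 0.34 = 0.18853
  Dunn: 0.3585 × 0.032 = 0.011472
  Frost: 0.087 × 0.18 = 0.01566
Total = 0.215662.
P(Dunn | evidence) = 0.011472 / 0.215662 ≈ 0.053.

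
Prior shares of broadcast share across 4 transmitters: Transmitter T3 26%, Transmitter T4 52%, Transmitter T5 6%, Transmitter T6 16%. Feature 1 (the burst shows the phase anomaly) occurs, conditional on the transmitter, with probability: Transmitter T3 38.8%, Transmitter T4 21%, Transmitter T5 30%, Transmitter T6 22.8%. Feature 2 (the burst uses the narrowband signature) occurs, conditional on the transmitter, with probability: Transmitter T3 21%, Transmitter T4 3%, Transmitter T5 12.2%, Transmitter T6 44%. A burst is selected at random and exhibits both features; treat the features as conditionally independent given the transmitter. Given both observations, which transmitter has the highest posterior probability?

Transmitter T3

By Bayes' rule, posterior ∝ prior × likelihood:
  Transmitter T3: 0.26 × 0.388 × 0.21 = 0.0211848
  Transmitter T4: 0.52 × 0.21 × 0.03 = 0.003276
  Transmitter T5: 0.06 × 0.3 × 0.122 = 0.002196
  Transmitter T6: 0.16 × 0.228 × 0.44 = 0.0160512
Normalizing constant = 0.042708.
Largest term belongs to Transmitter T3, so Transmitter T3 is most probable.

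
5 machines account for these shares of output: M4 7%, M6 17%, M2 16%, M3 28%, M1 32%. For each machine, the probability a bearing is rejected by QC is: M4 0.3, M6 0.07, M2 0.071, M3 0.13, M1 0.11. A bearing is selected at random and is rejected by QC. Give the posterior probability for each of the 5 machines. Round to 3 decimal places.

By Bayes' rule, posterior ∝ prior × likelihood:
  M4: 0.07 × 0.3 = 0.021
  M6: 0.17 × 0.07 = 0.0119
  M2: 0.16 × 0.071 = 0.01136
  M3: 0.28 × 0.13 = 0.0364
  M1: 0.32 × 0.11 = 0.0352
Total = 0.11586.
P(M4 | rejected) = 0.021/0.11586 ≈ 0.181
P(M6 | rejected) = 0.0119/0.11586 ≈ 0.103
P(M2 | rejected) = 0.01136/0.11586 ≈ 0.098
P(M3 | rejected) = 0.0364/0.11586 ≈ 0.314
P(M1 | rejected) = 0.0352/0.11586 ≈ 0.304
(Check: 0.181+0.103+0.098+0.314+0.304 = 1.000.)

M4 0.181, M6 0.103, M2 0.098, M3 0.314, M1 0.304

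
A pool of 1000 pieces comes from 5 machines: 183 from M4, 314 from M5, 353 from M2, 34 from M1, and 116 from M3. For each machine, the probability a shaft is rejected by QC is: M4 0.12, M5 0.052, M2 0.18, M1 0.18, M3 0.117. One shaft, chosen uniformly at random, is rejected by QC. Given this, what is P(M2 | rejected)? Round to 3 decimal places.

0.523

Compute prior × likelihood for every hypothesis:
  M4: 0.183 × 0.12 = 0.02196
  M5: 0.314 × 0.052 = 0.016328
  M2: 0.353 × 0.18 = 0.06354
  M1: 0.034 × 0.18 = 0.00612
  M3: 0.116 × 0.117 = 0.013572
Sum = 0.12152.
P(M2 | evidence) = 0.06354 / 0.12152 ≈ 0.523.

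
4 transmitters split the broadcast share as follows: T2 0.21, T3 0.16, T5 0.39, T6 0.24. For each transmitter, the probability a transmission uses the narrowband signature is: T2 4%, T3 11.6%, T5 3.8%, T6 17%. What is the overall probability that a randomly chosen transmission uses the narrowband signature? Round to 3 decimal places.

Compute prior × likelihood for every hypothesis:
  T2: 0.21 × 0.04 = 0.0084
  T3: 0.16 × 0.116 = 0.01856
  T5: 0.39 × 0.038 = 0.01482
  T6: 0.24 × 0.17 = 0.0408
P(narrowband) = 0.0084 + 0.01856 + 0.01482 + 0.0408 = 0.08258 → 0.083.

0.083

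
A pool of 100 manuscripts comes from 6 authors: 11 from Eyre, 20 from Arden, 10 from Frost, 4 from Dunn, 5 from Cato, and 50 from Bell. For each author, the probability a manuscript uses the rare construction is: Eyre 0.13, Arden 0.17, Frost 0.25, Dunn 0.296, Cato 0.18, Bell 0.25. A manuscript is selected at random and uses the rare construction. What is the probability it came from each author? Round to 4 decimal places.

Unnormalized posteriors (prior × likelihood):
  Eyre: 0.11 × 0.13 = 0.0143
  Arden: 0.2 × 0.17 = 0.034
  Frost: 0.1 × 0.25 = 0.025
  Dunn: 0.04 × 0.296 = 0.01184
  Cato: 0.05 × 0.18 = 0.009
  Bell: 0.5 × 0.25 = 0.125
Sum = 0.21914.
P(Eyre | rare-form) = 0.0143/0.21914 ≈ 0.0653
P(Arden | rare-form) = 0.034/0.21914 ≈ 0.1552
P(Frost | rare-form) = 0.025/0.21914 ≈ 0.1141
P(Dunn | rare-form) = 0.01184/0.21914 ≈ 0.0540
P(Cato | rare-form) = 0.009/0.21914 ≈ 0.0411
P(Bell | rare-form) = 0.125/0.21914 ≈ 0.5704

Eyre 0.0653, Arden 0.1552, Frost 0.1141, Dunn 0.0540, Cato 0.0411, Bell 0.5704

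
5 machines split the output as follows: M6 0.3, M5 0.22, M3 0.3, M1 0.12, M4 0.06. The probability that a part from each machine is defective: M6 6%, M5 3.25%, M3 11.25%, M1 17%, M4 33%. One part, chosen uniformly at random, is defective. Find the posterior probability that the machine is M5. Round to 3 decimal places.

0.072

By Bayes' rule, posterior ∝ prior × likelihood:
  M6: 0.3 × 0.06 = 0.018
  M5: 0.22 × 0.0325 = 0.00715
  M3: 0.3 × 0.1125 = 0.03375
  M1: 0.12 × 0.17 = 0.0204
  M4: 0.06 × 0.33 = 0.0198
Normalizing constant = 0.0991.
P(M5 | evidence) = 0.00715 / 0.0991 ≈ 0.072.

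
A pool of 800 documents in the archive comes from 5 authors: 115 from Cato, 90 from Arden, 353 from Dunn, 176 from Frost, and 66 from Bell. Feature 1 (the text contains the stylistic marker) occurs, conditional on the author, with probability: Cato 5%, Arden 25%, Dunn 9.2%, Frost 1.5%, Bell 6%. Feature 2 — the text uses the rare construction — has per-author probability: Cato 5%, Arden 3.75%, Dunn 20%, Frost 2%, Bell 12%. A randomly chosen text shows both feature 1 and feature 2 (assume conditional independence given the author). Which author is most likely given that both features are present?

Dunn

Compute prior × likelihood for every hypothesis:
  Cato: 0.14375 × 0.05 × 0.05 = 0.000359375
  Arden: 0.1125 × 0.25 × 0.0375 = 0.0010546875
  Dunn: 0.44125 × 0.092 × 0.2 = 0.008119
  Frost: 0.22 × 0.015 × 0.02 = 0.000066
  Bell: 0.0825 × 0.06 × 0.12 = 0.000594
Normalizing constant = 0.0101930625.
Largest term belongs to Dunn, so Dunn is most probable.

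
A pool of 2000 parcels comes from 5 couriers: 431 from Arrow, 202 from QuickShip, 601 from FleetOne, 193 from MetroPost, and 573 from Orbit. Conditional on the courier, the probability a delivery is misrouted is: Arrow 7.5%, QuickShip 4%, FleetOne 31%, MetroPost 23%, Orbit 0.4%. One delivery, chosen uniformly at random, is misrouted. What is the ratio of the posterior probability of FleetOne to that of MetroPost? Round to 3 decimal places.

4.197

Compute prior × likelihood for every hypothesis:
  Arrow: 0.2155 × 0.075 = 0.0161625
  QuickShip: 0.101 × 0.04 = 0.00404
  FleetOne: 0.3005 × 0.31 = 0.093155
  MetroPost: 0.0965 × 0.23 = 0.022195
  Orbit: 0.2865 × 0.004 = 0.001146
Total = 0.1366985.
The ratio is 0.093155 / 0.022195 (the normalizer cancels) = 4.197.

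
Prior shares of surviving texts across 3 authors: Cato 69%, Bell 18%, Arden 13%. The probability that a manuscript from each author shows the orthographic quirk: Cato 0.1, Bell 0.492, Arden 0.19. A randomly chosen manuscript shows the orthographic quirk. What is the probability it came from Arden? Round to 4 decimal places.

0.1355

Compute prior × likelihood for every hypothesis:
  Cato: 0.69 × 0.1 = 0.069
  Bell: 0.18 × 0.492 = 0.08856
  Arden: 0.13 × 0.19 = 0.0247
Sum = 0.18226.
P(Arden | evidence) = 0.0247 / 0.18226 ≈ 0.1355.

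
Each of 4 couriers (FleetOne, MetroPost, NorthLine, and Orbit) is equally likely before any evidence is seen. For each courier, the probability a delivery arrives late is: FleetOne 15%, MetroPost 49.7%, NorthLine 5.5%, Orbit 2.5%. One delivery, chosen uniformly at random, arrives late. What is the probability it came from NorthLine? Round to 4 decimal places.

0.0757

With a uniform prior (1/4 each), posterior ∝ likelihood:
  FleetOne: 0.15
  MetroPost: 0.497
  NorthLine: 0.055
  Orbit: 0.025
Total = 0.727.
P(NorthLine | evidence) = 0.055 / 0.727 ≈ 0.0757.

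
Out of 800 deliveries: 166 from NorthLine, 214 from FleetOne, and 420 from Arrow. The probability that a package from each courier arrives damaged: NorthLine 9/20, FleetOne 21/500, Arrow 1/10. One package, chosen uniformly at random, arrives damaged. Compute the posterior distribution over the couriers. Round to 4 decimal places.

NorthLine 0.5943, FleetOne 0.0715, Arrow 0.3342

Prior × likelihood for each hypothesis:
  NorthLine: 0.2075 × 0.45 = 0.093375
  FleetOne: 0.2675 × 0.042 = 0.011235
  Arrow: 0.525 × 0.1 = 0.0525
Normalizing constant = 0.15711.
P(NorthLine | damaged) = 0.093375/0.15711 ≈ 0.5943
P(FleetOne | damaged) = 0.011235/0.15711 ≈ 0.0715
P(Arrow | damaged) = 0.0525/0.15711 ≈ 0.3342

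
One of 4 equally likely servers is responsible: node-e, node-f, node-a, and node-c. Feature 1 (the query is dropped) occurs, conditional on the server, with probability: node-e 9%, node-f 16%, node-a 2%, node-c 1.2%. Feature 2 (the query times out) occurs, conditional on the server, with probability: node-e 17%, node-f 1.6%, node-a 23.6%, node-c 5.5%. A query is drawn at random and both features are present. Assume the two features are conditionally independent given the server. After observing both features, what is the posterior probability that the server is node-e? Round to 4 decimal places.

0.6583

With a uniform prior (1/4 each), posterior ∝ likelihood:
  node-e: 0.09 × 0.17 = 0.0153
  node-f: 0.16 × 0.016 = 0.00256
  node-a: 0.02 × 0.236 = 0.00472
  node-c: 0.012 × 0.055 = 0.00066
Sum = 0.02324.
P(node-e | evidence) = 0.0153 / 0.02324 ≈ 0.6583.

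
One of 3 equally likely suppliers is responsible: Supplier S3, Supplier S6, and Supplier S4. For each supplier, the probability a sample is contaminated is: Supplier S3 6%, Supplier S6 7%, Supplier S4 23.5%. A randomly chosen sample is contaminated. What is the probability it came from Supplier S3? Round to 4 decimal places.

With a uniform prior (1/3 each), posterior ∝ likelihood:
  Supplier S3: 0.06
  Supplier S6: 0.07
  Supplier S4: 0.235
Total = 0.365.
P(Supplier S3 | evidence) = 0.06 / 0.365 ≈ 0.1644.

0.1644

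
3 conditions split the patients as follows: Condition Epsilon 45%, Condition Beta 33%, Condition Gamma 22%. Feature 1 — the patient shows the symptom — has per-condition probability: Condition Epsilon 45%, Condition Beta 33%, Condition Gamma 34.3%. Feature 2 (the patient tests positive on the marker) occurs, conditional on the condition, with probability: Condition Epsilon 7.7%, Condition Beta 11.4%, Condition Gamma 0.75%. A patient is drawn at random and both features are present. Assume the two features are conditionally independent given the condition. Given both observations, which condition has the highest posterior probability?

Condition Epsilon

Prior × likelihood for each hypothesis:
  Condition Epsilon: 0.45 × 0.45 × 0.077 = 0.0155925
  Condition Beta: 0.33 × 0.33 × 0.114 = 0.0124146
  Condition Gamma: 0.22 × 0.343 × 0.0075 = 0.00056595
Sum = 0.02857305.
Largest term belongs to Condition Epsilon, so Condition Epsilon is most probable.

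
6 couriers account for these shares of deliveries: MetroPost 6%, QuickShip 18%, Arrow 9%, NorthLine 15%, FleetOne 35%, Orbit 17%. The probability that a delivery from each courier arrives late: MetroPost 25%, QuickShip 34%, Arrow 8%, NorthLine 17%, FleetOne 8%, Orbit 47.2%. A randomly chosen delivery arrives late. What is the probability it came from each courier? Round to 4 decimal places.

MetroPost 0.0691, QuickShip 0.2818, Arrow 0.0332, NorthLine 0.1174, FleetOne 0.1289, Orbit 0.3695

Compute prior × likelihood for every hypothesis:
  MetroPost: 0.06 × 0.25 = 0.015
  QuickShip: 0.18 × 0.34 = 0.0612
  Arrow: 0.09 × 0.08 = 0.0072
  NorthLine: 0.15 × 0.17 = 0.0255
  FleetOne: 0.35 × 0.08 = 0.028
  Orbit: 0.17 × 0.472 = 0.08024
Total = 0.21714.
P(MetroPost | late) = 0.015/0.21714 ≈ 0.0691
P(QuickShip | late) = 0.0612/0.21714 ≈ 0.2818
P(Arrow | late) = 0.0072/0.21714 ≈ 0.0332
P(NorthLine | late) = 0.0255/0.21714 ≈ 0.1174
P(FleetOne | late) = 0.028/0.21714 ≈ 0.1289
P(Orbit | late) = 0.08024/0.21714 ≈ 0.3695
(Check: 0.0691+0.2818+0.0332+0.1174+0.1289+0.3695 = 0.9999.)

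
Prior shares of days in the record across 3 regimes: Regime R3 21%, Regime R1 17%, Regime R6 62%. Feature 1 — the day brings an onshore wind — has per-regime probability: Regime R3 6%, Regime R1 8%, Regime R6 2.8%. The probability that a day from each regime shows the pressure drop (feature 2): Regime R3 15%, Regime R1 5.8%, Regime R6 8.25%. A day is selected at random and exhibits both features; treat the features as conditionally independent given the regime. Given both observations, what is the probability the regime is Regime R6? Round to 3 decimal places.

By Bayes' rule, posterior ∝ prior × likelihood:
  Regime R3: 0.21 × 0.06 × 0.15 = 0.00189
  Regime R1: 0.17 × 0.08 × 0.058 = 0.0007888
  Regime R6: 0.62 × 0.028 × 0.0825 = 0.0014322
Sum = 0.004111.
P(Regime R6 | evidence) = 0.0014322 / 0.004111 ≈ 0.348.

0.348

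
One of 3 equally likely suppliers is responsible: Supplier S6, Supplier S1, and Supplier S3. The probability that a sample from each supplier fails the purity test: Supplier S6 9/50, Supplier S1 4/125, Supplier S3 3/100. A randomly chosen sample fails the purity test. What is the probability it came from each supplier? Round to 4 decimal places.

Since the prior is uniform, the posterior is proportional to the likelihood:
  Supplier S6: 0.18
  Supplier S1: 0.032
  Supplier S3: 0.03
Normalizing constant = 0.242.
P(Supplier S6 | off-spec) = 0.18/0.242 ≈ 0.7438
P(Supplier S1 | off-spec) = 0.032/0.242 ≈ 0.1322
P(Supplier S3 | off-spec) = 0.03/0.242 ≈ 0.1240
(Check: 0.7438+0.1322+0.1240 = 1.0000.)

Supplier S6 0.7438, Supplier S1 0.1322, Supplier S3 0.1240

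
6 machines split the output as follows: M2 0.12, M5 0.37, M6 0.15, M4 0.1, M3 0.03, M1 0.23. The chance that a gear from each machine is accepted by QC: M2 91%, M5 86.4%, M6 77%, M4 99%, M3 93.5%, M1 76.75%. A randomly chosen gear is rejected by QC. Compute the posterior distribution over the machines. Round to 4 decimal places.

Taking complements, P(rejected | each) = M2 0.09, M5 0.136, M6 0.23, M4 0.01, M3 0.065, M1 0.2325.
By Bayes' rule, posterior ∝ prior × likelihood:
  M2: 0.12 × 0.09 = 0.0108
  M5: 0.37 × 0.136 = 0.05032
  M6: 0.15 × 0.23 = 0.0345
  M4: 0.1 × 0.01 = 0.001
  M3: 0.03 × 0.065 = 0.00195
  M1: 0.23 × 0.2325 = 0.053475
Normalizing constant = 0.152045.
P(M2 | rejected) = 0.0108/0.152045 ≈ 0.0710
P(M5 | rejected) = 0.05032/0.152045 ≈ 0.3310
P(M6 | rejected) = 0.0345/0.152045 ≈ 0.2269
P(M4 | rejected) = 0.001/0.152045 ≈ 0.0066
P(M3 | rejected) = 0.00195/0.152045 ≈ 0.0128
P(M1 | rejected) = 0.053475/0.152045 ≈ 0.3517

M2 0.0710, M5 0.3310, M6 0.2269, M4 0.0066, M3 0.0128, M1 0.3517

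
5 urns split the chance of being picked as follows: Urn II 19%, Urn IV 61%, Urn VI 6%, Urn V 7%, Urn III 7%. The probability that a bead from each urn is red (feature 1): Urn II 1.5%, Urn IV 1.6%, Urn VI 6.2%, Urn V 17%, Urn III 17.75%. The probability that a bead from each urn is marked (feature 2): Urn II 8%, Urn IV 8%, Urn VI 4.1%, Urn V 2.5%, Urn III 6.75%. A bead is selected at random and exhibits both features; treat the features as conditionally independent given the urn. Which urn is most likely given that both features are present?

Urn III

Unnormalized posteriors (prior × likelihood):
  Urn II: 0.19 × 0.015 × 0.08 = 0.000228
  Urn IV: 0.61 × 0.016 × 0.08 = 0.0007808
  Urn VI: 0.06 × 0.062 × 0.041 = 0.00015252
  Urn V: 0.07 × 0.17 × 0.025 = 0.0002975
  Urn III: 0.07 × 0.1775 × 0.0675 = 0.0008386875
Total = 0.0022975075.
Largest term belongs to Urn III, so Urn III is most probable.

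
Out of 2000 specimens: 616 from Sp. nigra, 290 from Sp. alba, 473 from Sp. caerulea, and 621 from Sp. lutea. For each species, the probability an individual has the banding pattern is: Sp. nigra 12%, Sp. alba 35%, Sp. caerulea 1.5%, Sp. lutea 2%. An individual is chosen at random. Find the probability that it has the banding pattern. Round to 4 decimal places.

0.0975

By Bayes' rule, posterior ∝ prior × likelihood:
  Sp. nigra: 0.308 × 0.12 = 0.03696
  Sp. alba: 0.145 × 0.35 = 0.05075
  Sp. caerulea: 0.2365 × 0.015 = 0.0035475
  Sp. lutea: 0.3105 × 0.02 = 0.00621
P(banded) = 0.03696 + 0.05075 + 0.0035475 + 0.00621 = 0.0974675 → 0.0975.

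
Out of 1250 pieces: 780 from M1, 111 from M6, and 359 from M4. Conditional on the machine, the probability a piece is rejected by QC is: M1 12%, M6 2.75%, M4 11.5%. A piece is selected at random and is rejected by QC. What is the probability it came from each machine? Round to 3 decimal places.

M1 0.679, M6 0.022, M4 0.299

Prior × likelihood for each hypothesis:
  M1: 0.624 × 0.12 = 0.07488
  M6: 0.0888 × 0.0275 = 0.002442
  M4: 0.2872 × 0.115 = 0.033028
Sum = 0.11035.
P(M1 | rejected) = 0.07488/0.11035 ≈ 0.679
P(M6 | rejected) = 0.002442/0.11035 ≈ 0.022
P(M4 | rejected) = 0.033028/0.11035 ≈ 0.299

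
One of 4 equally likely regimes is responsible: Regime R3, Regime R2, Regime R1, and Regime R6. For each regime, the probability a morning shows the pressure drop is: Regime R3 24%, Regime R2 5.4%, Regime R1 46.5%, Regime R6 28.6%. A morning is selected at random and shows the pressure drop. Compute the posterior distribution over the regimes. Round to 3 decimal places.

Since the prior is uniform, the posterior is proportional to the likelihood:
  Regime R3: 0.24
  Regime R2: 0.054
  Regime R1: 0.465
  Regime R6: 0.286
Normalizing constant = 1.045.
P(Regime R3 | drop) = 0.24/1.045 ≈ 0.230
P(Regime R2 | drop) = 0.054/1.045 ≈ 0.052
P(Regime R1 | drop) = 0.465/1.045 ≈ 0.445
P(Regime R6 | drop) = 0.286/1.045 ≈ 0.274
(Check: 0.230+0.052+0.445+0.274 = 1.001.)

Regime R3 0.230, Regime R2 0.052, Regime R1 0.445, Regime R6 0.274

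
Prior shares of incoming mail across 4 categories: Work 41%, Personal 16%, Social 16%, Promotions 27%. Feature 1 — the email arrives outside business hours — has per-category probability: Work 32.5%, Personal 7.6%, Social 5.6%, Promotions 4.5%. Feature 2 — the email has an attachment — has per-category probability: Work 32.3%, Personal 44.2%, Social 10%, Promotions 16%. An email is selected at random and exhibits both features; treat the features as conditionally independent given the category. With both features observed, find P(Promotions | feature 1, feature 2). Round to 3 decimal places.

Compute prior × likelihood for every hypothesis:
  Work: 0.41 × 0.325 × 0.323 = 0.04303975
  Personal: 0.16 × 0.076 × 0.442 = 0.00537472
  Social: 0.16 × 0.056 × 0.1 = 0.000896
  Promotions: 0.27 × 0.045 × 0.16 = 0.001944
Sum = 0.05125447.
P(Promotions | evidence) = 0.001944 / 0.05125447 ≈ 0.038.

0.038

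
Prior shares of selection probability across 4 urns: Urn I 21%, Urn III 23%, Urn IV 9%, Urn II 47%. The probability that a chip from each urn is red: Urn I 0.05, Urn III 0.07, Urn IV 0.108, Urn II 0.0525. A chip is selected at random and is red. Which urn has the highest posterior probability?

Unnormalized posteriors (prior × likelihood):
  Urn I: 0.21 × 0.05 = 0.0105
  Urn III: 0.23 × 0.07 = 0.0161
  Urn IV: 0.09 × 0.108 = 0.00972
  Urn II: 0.47 × 0.0525 = 0.024675
Normalizing constant = 0.060995.
Largest term belongs to Urn II, so Urn II is most probable.

Urn II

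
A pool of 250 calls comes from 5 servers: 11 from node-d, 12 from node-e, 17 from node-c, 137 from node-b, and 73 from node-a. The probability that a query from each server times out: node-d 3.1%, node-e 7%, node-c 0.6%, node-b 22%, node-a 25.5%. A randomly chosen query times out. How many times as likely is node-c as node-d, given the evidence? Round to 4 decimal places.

0.2991

By Bayes' rule, posterior ∝ prior × likelihood:
  node-d: 0.044 × 0.031 = 0.001364
  node-e: 0.048 × 0.07 = 0.00336
  node-c: 0.068 × 0.006 = 0.000408
  node-b: 0.548 × 0.22 = 0.12056
  node-a: 0.292 × 0.255 = 0.07446
Normalizing constant = 0.200152.
The ratio is 0.000408 / 0.001364 (the normalizer cancels) = 0.2991.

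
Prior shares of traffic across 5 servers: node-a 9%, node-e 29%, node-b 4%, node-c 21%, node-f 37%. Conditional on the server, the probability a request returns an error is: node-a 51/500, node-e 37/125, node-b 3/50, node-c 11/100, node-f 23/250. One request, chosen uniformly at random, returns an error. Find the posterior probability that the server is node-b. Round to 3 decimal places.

0.016

Prior × likelihood for each hypothesis:
  node-a: 0.09 × 0.102 = 0.00918
  node-e: 0.29 × 0.296 = 0.08584
  node-b: 0.04 × 0.06 = 0.0024
  node-c: 0.21 × 0.11 = 0.0231
  node-f: 0.37 × 0.092 = 0.03404
Sum = 0.15456.
P(node-b | evidence) = 0.0024 / 0.15456 ≈ 0.016.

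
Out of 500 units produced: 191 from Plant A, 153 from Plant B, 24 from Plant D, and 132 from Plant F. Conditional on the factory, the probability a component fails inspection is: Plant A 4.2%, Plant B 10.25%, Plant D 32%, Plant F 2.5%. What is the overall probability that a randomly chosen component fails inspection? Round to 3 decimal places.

0.069

Unnormalized posteriors (prior × likelihood):
  Plant A: 0.382 × 0.042 = 0.016044
  Plant B: 0.306 × 0.1025 = 0.031365
  Plant D: 0.048 × 0.32 = 0.01536
  Plant F: 0.264 × 0.025 = 0.0066
P(nonconforming) = 0.016044 + 0.031365 + 0.01536 + 0.0066 = 0.069369 → 0.069.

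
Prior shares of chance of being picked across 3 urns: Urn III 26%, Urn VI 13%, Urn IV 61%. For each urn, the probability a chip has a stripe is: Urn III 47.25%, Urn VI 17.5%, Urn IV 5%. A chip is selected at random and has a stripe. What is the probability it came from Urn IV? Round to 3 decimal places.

0.173

Compute prior × likelihood for every hypothesis:
  Urn III: 0.26 × 0.4725 = 0.12285
  Urn VI: 0.13 × 0.175 = 0.02275
  Urn IV: 0.61 × 0.05 = 0.0305
Sum = 0.1761.
P(Urn IV | evidence) = 0.0305 / 0.1761 ≈ 0.173.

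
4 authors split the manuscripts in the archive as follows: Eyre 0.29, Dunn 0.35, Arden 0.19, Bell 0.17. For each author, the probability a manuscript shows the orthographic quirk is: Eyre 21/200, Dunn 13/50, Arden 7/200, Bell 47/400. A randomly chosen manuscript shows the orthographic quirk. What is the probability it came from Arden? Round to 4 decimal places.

By Bayes' rule, posterior ∝ prior × likelihood:
  Eyre: 0.29 × 0.105 = 0.03045
  Dunn: 0.35 × 0.26 = 0.091
  Arden: 0.19 × 0.035 = 0.00665
  Bell: 0.17 × 0.1175 = 0.019975
Normalizing constant = 0.148075.
P(Arden | evidence) = 0.00665 / 0.148075 ≈ 0.0449.

0.0449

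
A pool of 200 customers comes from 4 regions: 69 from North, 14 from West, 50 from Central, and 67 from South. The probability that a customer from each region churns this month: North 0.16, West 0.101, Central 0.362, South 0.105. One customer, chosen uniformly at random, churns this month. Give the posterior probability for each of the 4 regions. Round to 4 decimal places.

Prior × likelihood for each hypothesis:
  North: 0.345 × 0.16 = 0.0552
  West: 0.07 × 0.101 = 0.00707
  Central: 0.25 × 0.362 = 0.0905
  South: 0.335 × 0.105 = 0.035175
Normalizing constant = 0.187945.
P(North | churn) = 0.0552/0.187945 ≈ 0.2937
P(West | churn) = 0.00707/0.187945 ≈ 0.0376
P(Central | churn) = 0.0905/0.187945 ≈ 0.4815
P(South | churn) = 0.035175/0.187945 ≈ 0.1872
(Check: 0.2937+0.0376+0.4815+0.1872 = 1.0000.)

North 0.2937, West 0.0376, Central 0.4815, South 0.1872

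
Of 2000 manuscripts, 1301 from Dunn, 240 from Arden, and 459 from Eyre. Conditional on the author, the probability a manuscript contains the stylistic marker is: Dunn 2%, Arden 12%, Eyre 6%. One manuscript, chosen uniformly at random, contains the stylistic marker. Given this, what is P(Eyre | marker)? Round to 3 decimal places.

By Bayes' rule, posterior ∝ prior × likelihood:
  Dunn: 0.6505 × 0.02 = 0.01301
  Arden: 0.12 × 0.12 = 0.0144
  Eyre: 0.2295 × 0.06 = 0.01377
Normalizing constant = 0.04118.
P(Eyre | evidence) = 0.01377 / 0.04118 ≈ 0.334.

0.334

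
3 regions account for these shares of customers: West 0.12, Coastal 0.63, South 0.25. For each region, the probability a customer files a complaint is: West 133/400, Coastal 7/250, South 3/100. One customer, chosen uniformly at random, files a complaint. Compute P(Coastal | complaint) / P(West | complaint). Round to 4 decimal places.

0.4421

By Bayes' rule, posterior ∝ prior × likelihood:
  West: 0.12 × 0.3325 = 0.0399
  Coastal: 0.63 × 0.028 = 0.01764
  South: 0.25 × 0.03 = 0.0075
Normalizing constant = 0.06504.
The ratio is 0.01764 / 0.0399 (the normalizer cancels) = 0.4421.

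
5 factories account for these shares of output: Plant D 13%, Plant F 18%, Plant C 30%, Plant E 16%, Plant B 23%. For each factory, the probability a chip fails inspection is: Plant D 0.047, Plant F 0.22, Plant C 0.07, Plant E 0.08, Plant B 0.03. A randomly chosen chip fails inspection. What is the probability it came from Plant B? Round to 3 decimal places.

Unnormalized posteriors (prior × likelihood):
  Plant D: 0.13 × 0.047 = 0.00611
  Plant F: 0.18 × 0.22 = 0.0396
  Plant C: 0.3 × 0.07 = 0.021
  Plant E: 0.16 × 0.08 = 0.0128
  Plant B: 0.23 × 0.03 = 0.0069
Sum = 0.08641.
P(Plant B | evidence) = 0.0069 / 0.08641 ≈ 0.080.

0.080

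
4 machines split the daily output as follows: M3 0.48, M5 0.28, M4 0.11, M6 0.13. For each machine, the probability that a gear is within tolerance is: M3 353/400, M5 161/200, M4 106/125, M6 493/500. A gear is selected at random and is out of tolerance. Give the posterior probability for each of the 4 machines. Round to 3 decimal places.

M3 0.435, M5 0.421, M4 0.129, M6 0.014

Taking complements, P(oversize | each) = M3 0.1175, M5 0.195, M4 0.152, M6 0.014.
Compute prior × likelihood for every hypothesis:
  M3: 0.48 × 0.1175 = 0.0564
  M5: 0.28 × 0.195 = 0.0546
  M4: 0.11 × 0.152 = 0.01672
  M6: 0.13 × 0.014 = 0.00182
Sum = 0.12954.
P(M3 | oversize) = 0.0564/0.12954 ≈ 0.435
P(M5 | oversize) = 0.0546/0.12954 ≈ 0.421
P(M4 | oversize) = 0.01672/0.12954 ≈ 0.129
P(M6 | oversize) = 0.00182/0.12954 ≈ 0.014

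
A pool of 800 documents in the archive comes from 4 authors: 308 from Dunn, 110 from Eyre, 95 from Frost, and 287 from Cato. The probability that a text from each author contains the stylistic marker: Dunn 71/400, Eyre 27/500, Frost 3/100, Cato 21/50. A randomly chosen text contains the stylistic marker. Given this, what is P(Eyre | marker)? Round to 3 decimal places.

Prior × likelihood for each hypothesis:
  Dunn: 0.385 × 0.1775 = 0.0683375
  Eyre: 0.1375 × 0.054 = 0.007425
  Frost: 0.11875 × 0.03 = 0.0035625
  Cato: 0.35875 × 0.42 = 0.150675
Sum = 0.23.
P(Eyre | evidence) = 0.007425 / 0.23 ≈ 0.032.

0.032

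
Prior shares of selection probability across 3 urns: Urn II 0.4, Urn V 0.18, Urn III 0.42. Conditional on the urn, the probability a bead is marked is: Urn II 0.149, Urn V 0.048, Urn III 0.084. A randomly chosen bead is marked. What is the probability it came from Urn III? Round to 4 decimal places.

0.3408

Prior × likelihood for each hypothesis:
  Urn II: 0.4 × 0.149 = 0.0596
  Urn V: 0.18 × 0.048 = 0.00864
  Urn III: 0.42 × 0.084 = 0.03528
Normalizing constant = 0.10352.
P(Urn III | evidence) = 0.03528 / 0.10352 ≈ 0.3408.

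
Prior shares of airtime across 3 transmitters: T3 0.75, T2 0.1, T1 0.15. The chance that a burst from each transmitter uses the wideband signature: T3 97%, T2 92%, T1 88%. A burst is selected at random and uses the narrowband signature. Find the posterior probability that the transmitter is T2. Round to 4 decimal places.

Taking complements, P(narrowband | each) = T3 0.03, T2 0.08, T1 0.12.
Unnormalized posteriors (prior × likelihood):
  T3: 0.75 × 0.03 = 0.0225
  T2: 0.1 × 0.08 = 0.008
  T1: 0.15 × 0.12 = 0.018
Total = 0.0485.
P(T2 | evidence) = 0.008 / 0.0485 ≈ 0.1649.

0.1649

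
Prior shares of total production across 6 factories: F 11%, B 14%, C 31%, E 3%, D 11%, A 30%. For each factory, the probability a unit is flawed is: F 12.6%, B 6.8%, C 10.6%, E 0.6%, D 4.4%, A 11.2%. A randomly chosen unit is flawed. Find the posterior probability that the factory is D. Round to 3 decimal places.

0.051

Prior × likelihood for each hypothesis:
  F: 0.11 × 0.126 = 0.01386
  B: 0.14 × 0.068 = 0.00952
  C: 0.31 × 0.106 = 0.03286
  E: 0.03 × 0.006 = 0.00018
  D: 0.11 × 0.044 = 0.00484
  A: 0.3 × 0.112 = 0.0336
Sum = 0.09486.
P(D | evidence) = 0.00484 / 0.09486 ≈ 0.051.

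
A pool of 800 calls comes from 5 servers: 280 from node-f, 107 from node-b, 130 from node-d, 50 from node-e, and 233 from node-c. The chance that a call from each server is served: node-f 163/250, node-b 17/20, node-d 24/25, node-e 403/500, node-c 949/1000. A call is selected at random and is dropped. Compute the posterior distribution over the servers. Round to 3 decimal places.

node-f 0.695, node-b 0.114, node-d 0.037, node-e 0.069, node-c 0.085

Taking complements, P(dropped | each) = node-f 0.348, node-b 0.15, node-d 0.04, node-e 0.194, node-c 0.051.
Unnormalized posteriors (prior × likelihood):
  node-f: 0.35 × 0.348 = 0.1218
  node-b: 0.13375 × 0.15 = 0.0200625
  node-d: 0.1625 × 0.04 = 0.0065
  node-e: 0.0625 × 0.194 = 0.012125
  node-c: 0.29125 × 0.051 = 0.01485375
Normalizing constant = 0.17534125.
P(node-f | dropped) = 0.1218/0.17534125 ≈ 0.695
P(node-b | dropped) = 0.0200625/0.17534125 ≈ 0.114
P(node-d | dropped) = 0.0065/0.17534125 ≈ 0.037
P(node-e | dropped) = 0.012125/0.17534125 ≈ 0.069
P(node-c | dropped) = 0.01485375/0.17534125 ≈ 0.085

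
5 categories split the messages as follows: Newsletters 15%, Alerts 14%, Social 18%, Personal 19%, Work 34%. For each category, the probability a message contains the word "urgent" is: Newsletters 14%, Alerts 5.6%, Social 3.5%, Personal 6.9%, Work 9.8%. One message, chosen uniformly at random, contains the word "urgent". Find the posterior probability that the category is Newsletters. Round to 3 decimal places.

Prior × likelihood for each hypothesis:
  Newsletters: 0.15 × 0.14 = 0.021
  Alerts: 0.14 × 0.056 = 0.00784
  Social: 0.18 × 0.035 = 0.0063
  Personal: 0.19 × 0.069 = 0.01311
  Work: 0.34 × 0.098 = 0.03332
Total = 0.08157.
P(Newsletters | evidence) = 0.021 / 0.08157 ≈ 0.257.

0.257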